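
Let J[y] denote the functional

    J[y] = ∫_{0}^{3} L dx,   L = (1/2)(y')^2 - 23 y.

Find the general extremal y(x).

The Lagrangian is L = (1/2)(y')^2 - 23 y.
∂L/∂y = -23.
∂L/∂y' = y'.
The Euler-Lagrange equation d/dx(∂L/∂y') − ∂L/∂y = 0 becomes:
    y'' + 23 = 0
General solution: y(x) = -(23/2) x^2 + A x + B, where A and B are arbitrary constants fixed by the endpoint conditions.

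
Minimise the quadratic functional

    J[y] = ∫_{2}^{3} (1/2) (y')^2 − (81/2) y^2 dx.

The Lagrangian is L = (1/2) (y')^2 − (81/2) y^2.
Compute ∂L/∂y = -81y, ∂L/∂y' = y'.
The Euler-Lagrange equation d/dx(∂L/∂y') − ∂L/∂y = 0 reduces to
    y'' + 81 y = 0.
Its general solution is
    y(x) = A sin(9x) + B cos(9x),
with A, B fixed by the endpoint conditions.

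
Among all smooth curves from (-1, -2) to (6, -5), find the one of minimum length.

Arc-length functional: J[y] = ∫ sqrt(1 + (y')^2) dx.
Lagrangian L = sqrt(1 + (y')^2) has no explicit y dependence, so ∂L/∂y = 0 and the Euler-Lagrange equation gives
    d/dx( y' / sqrt(1 + (y')^2) ) = 0  ⇒  y' / sqrt(1 + (y')^2) = const.
Hence y' is constant, so y(x) is affine.
Fitting the endpoints (-1, -2) and (6, -5):
    slope m = ((-5) − (-2)) / (6 − (-1)) = -3/7,
    intercept c = (-2) − m·(-1) = -17/7.
Extremal: y(x) = (-3/7) x - 17/7.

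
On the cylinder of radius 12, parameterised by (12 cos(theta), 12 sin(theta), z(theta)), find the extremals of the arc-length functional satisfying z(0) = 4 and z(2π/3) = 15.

Parameterise the cylinder of radius R = 12 as
    r(θ) = (12 cos θ, 12 sin θ, z(θ)).
The arc-length element is
    ds = sqrt(144 + (dz/dθ)^2) dθ,
so the Lagrangian is L = sqrt(144 + z'^2).
L depends on z' only, not on z or θ, so ∂L/∂z = 0 and
    ∂L/∂z' = z' / sqrt(144 + z'^2).
The Euler-Lagrange equation gives
    d/dθ( z' / sqrt(144 + z'^2) ) = 0,
so z' is constant. Integrating once:
    z(θ) = a θ + b,
a helix on the cylinder (a straight line when the cylinder is unrolled). The constants a, b are determined by the endpoint conditions.
With endpoint conditions z(0) = 4 and z(2π/3) = 15: from z(0) = b we get b = 4, and a·2π/3 + 4 = 15 gives a = 33/(2π), so
    z(θ) = (33/(2π)) θ + 4.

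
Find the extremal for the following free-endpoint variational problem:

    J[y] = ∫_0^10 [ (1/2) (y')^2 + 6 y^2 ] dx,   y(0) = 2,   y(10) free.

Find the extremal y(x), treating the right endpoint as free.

The Lagrangian L = (1/2) (y')^2 + 6 y^2 gives
    ∂L/∂y = 12 y,   ∂L/∂y' = y'.
Euler-Lagrange: y'' − 12 y = 0.
With k = sqrt(12), the general solution is
    y(x) = A cosh(sqrt(12) x) + B sinh(sqrt(12) x).
Fixed left endpoint y(0) = 2 ⇒ A = 2.
The right endpoint x = 10 is free, so the natural (transversality) condition is ∂L/∂y' |_{x=10} = 0, i.e. y'(10) = 0.
Compute y'(x) = A k sinh(k x) + B k cosh(k x), so
    y'(10) = A k sinh(k·10) + B k cosh(k·10) = 0
    ⇒ B = −A tanh(k·10) = − 2 tanh(sqrt(12)·10).
Therefore the extremal is
    y(x) = 2 cosh(sqrt(12) x) − 2 tanh(sqrt(12)·10) sinh(sqrt(12) x).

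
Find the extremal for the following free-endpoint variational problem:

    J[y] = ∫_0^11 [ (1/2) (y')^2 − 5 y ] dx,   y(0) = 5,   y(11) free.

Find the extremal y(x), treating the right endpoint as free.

The Lagrangian L = (1/2) (y')^2 − 5 y gives
    ∂L/∂y = −5,   ∂L/∂y' = y'.
Euler-Lagrange: d/dx(y') − (−5) = 0, i.e. y'' + 5 = 0, so
    y(x) = −(5/2) x^2 + C1 x + C2.
Fixed left endpoint y(0) = 5 ⇒ C2 = 5.
The right endpoint x = 11 is free, so the natural (transversality) condition is ∂L/∂y' |_{x=11} = 0, i.e. y'(11) = 0.
Compute y'(x) = −5 x + C1, so y'(11) = −55 + C1 = 0 ⇒ C1 = 55.
Therefore the extremal is
    y(x) = −(5/2) x^2 + 55 x + 5.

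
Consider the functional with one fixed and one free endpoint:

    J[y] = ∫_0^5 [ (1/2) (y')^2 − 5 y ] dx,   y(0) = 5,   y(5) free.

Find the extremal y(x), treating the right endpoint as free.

The Lagrangian L = (1/2) (y')^2 − 5 y gives
    ∂L/∂y = −5,   ∂L/∂y' = y'.
Euler-Lagrange: d/dx(y') − (−5) = 0, i.e. y'' + 5 = 0, so
    y(x) = −(5/2) x^2 + C1 x + C2.
Fixed left endpoint y(0) = 5 ⇒ C2 = 5.
The right endpoint x = 5 is free, so the natural (transversality) condition is ∂L/∂y' |_{x=5} = 0, i.e. y'(5) = 0.
Compute y'(x) = −5 x + C1, so y'(5) = −25 + C1 = 0 ⇒ C1 = 25.
Therefore the extremal is
    y(x) = −(5/2) x^2 + 25 x + 5.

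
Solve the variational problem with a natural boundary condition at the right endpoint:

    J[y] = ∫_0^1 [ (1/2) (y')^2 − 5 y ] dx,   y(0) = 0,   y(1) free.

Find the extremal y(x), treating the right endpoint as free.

The Lagrangian L = (1/2) (y')^2 − 5 y gives
    ∂L/∂y = −5,   ∂L/∂y' = y'.
Euler-Lagrange: d/dx(y') − (−5) = 0, i.e. y'' + 5 = 0, so
    y(x) = −(5/2) x^2 + C1 x + C2.
Fixed left endpoint y(0) = 0 ⇒ C2 = 0.
The right endpoint x = 1 is free, so the natural (transversality) condition is ∂L/∂y' |_{x=1} = 0, i.e. y'(1) = 0.
Compute y'(x) = −5 x + C1, so y'(1) = −5 + C1 = 0 ⇒ C1 = 5.
Therefore the extremal is
    y(x) = −(5/2) x^2 + 5 x.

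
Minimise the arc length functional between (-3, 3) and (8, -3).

Arc-length functional: J[y] = ∫ sqrt(1 + (y')^2) dx.
Lagrangian L = sqrt(1 + (y')^2) has no explicit y dependence, so ∂L/∂y = 0 and the Euler-Lagrange equation gives
    d/dx( y' / sqrt(1 + (y')^2) ) = 0  ⇒  y' / sqrt(1 + (y')^2) = const.
Hence y' is constant, so y(x) is affine.
Fitting the endpoints (-3, 3) and (8, -3):
    slope m = ((-3) − 3) / (8 − (-3)) = -6/11,
    intercept c = 3 − m·(-3) = 15/11.
Extremal: y(x) = (-6/11) x + 15/11.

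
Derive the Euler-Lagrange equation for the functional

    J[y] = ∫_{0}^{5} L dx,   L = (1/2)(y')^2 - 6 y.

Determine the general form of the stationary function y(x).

The Lagrangian is L = (1/2)(y')^2 - 6 y.
∂L/∂y = -6.
∂L/∂y' = y'.
The Euler-Lagrange equation d/dx(∂L/∂y') − ∂L/∂y = 0 becomes:
    y'' + 6 = 0
General solution: y(x) = -3 x^2 + A x + B, where A and B are arbitrary constants fixed by the endpoint conditions.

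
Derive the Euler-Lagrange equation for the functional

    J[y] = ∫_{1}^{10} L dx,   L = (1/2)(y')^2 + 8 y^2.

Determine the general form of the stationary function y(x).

The Lagrangian is L = (1/2)(y')^2 + 8 y^2.
∂L/∂y = 16y.
∂L/∂y' = y'.
The Euler-Lagrange equation d/dx(∂L/∂y') − ∂L/∂y = 0 becomes:
    y'' - 16 y = 0
General solution: y(x) = A e^(4x) + B e^(-4x), where A and B are arbitrary constants fixed by the endpoint conditions.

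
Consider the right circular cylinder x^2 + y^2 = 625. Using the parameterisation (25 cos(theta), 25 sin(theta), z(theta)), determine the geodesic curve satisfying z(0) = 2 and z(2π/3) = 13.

Parameterise the cylinder of radius R = 25 as
    r(θ) = (25 cos θ, 25 sin θ, z(θ)).
The arc-length element is
    ds = sqrt(625 + (dz/dθ)^2) dθ,
so the Lagrangian is L = sqrt(625 + z'^2).
L depends on z' only, not on z or θ, so ∂L/∂z = 0 and
    ∂L/∂z' = z' / sqrt(625 + z'^2).
The Euler-Lagrange equation gives
    d/dθ( z' / sqrt(625 + z'^2) ) = 0,
so z' is constant. Integrating once:
    z(θ) = a θ + b,
a helix on the cylinder (a straight line when the cylinder is unrolled). The constants a, b are determined by the endpoint conditions.
With endpoint conditions z(0) = 2 and z(2π/3) = 13: from z(0) = b we get b = 2, and a·2π/3 + 2 = 13 gives a = 33/(2π), so
    z(θ) = (33/(2π)) θ + 2.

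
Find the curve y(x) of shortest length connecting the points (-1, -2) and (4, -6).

Arc-length functional: J[y] = ∫ sqrt(1 + (y')^2) dx.
Lagrangian L = sqrt(1 + (y')^2) has no explicit y dependence, so ∂L/∂y = 0 and the Euler-Lagrange equation gives
    d/dx( y' / sqrt(1 + (y')^2) ) = 0  ⇒  y' / sqrt(1 + (y')^2) = const.
Hence y' is constant, so y(x) is affine.
Fitting the endpoints (-1, -2) and (4, -6):
    slope m = ((-6) − (-2)) / (4 − (-1)) = -4/5,
    intercept c = (-2) − m·(-1) = -14/5.
Extremal: y(x) = (-4/5) x - 14/5.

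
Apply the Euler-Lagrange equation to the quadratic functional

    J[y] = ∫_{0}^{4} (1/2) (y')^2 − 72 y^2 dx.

The Lagrangian is L = (1/2) (y')^2 − 72 y^2.
Compute ∂L/∂y = -144y, ∂L/∂y' = y'.
The Euler-Lagrange equation d/dx(∂L/∂y') − ∂L/∂y = 0 reduces to
    y'' + 144 y = 0.
Its general solution is
    y(x) = A sin(12x) + B cos(12x),
with A, B fixed by the endpoint conditions.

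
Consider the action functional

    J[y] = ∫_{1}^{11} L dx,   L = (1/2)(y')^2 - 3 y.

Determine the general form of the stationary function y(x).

The Lagrangian is L = (1/2)(y')^2 - 3 y.
∂L/∂y = -3.
∂L/∂y' = y'.
The Euler-Lagrange equation d/dx(∂L/∂y') − ∂L/∂y = 0 becomes:
    y'' + 3 = 0
General solution: y(x) = -(3/2) x^2 + A x + B, where A and B are arbitrary constants fixed by the endpoint conditions.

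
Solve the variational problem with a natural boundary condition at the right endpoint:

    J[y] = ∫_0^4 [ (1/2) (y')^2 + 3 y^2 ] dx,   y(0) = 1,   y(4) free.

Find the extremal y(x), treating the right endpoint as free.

The Lagrangian L = (1/2) (y')^2 + 3 y^2 gives
    ∂L/∂y = 6 y,   ∂L/∂y' = y'.
Euler-Lagrange: y'' − 6 y = 0.
With k = sqrt(6), the general solution is
    y(x) = A cosh(sqrt(6) x) + B sinh(sqrt(6) x).
Fixed left endpoint y(0) = 1 ⇒ A = 1.
The right endpoint x = 4 is free, so the natural (transversality) condition is ∂L/∂y' |_{x=4} = 0, i.e. y'(4) = 0.
Compute y'(x) = A k sinh(k x) + B k cosh(k x), so
    y'(4) = A k sinh(k·4) + B k cosh(k·4) = 0
    ⇒ B = −A tanh(k·4) = − tanh(sqrt(6)·4).
Therefore the extremal is
    y(x) = cosh(sqrt(6) x) − tanh(sqrt(6)·4) sinh(sqrt(6) x).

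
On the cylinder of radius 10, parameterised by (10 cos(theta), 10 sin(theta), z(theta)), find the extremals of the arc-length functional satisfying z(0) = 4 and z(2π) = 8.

Parameterise the cylinder of radius R = 10 as
    r(θ) = (10 cos θ, 10 sin θ, z(θ)).
The arc-length element is
    ds = sqrt(100 + (dz/dθ)^2) dθ,
so the Lagrangian is L = sqrt(100 + z'^2).
L depends on z' only, not on z or θ, so ∂L/∂z = 0 and
    ∂L/∂z' = z' / sqrt(100 + z'^2).
The Euler-Lagrange equation gives
    d/dθ( z' / sqrt(100 + z'^2) ) = 0,
so z' is constant. Integrating once:
    z(θ) = a θ + b,
a helix on the cylinder (a straight line when the cylinder is unrolled). The constants a, b are determined by the endpoint conditions.
With endpoint conditions z(0) = 4 and z(2π) = 8: from z(0) = b we get b = 4, and a·2π + 4 = 8 gives a = 2/π, so
    z(θ) = (2/π) θ + 4.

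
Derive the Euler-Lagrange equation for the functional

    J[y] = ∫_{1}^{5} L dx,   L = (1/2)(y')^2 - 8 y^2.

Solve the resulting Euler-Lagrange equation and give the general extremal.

The Lagrangian is L = (1/2)(y')^2 - 8 y^2.
∂L/∂y = -16y.
∂L/∂y' = y'.
The Euler-Lagrange equation d/dx(∂L/∂y') − ∂L/∂y = 0 becomes:
    y'' + 16 y = 0
General solution: y(x) = A sin(4x) + B cos(4x), where A and B are arbitrary constants fixed by the endpoint conditions.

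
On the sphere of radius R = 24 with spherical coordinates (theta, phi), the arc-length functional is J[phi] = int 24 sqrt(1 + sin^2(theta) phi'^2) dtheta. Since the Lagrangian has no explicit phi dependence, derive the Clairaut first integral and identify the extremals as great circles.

On the sphere of radius R = 24 with spherical coordinates (θ, φ), the induced metric is
    ds^2 = 576(dθ^2 + sin^2(θ) dφ^2).
Parameterise by θ; the arc-length functional is
    J[φ] = ∫ 24 sqrt(1 + sin^2(θ) (dφ/dθ)^2) dθ,
so L = 24 sqrt(1 + sin^2(θ) φ'^2). Compute
    ∂L/∂φ = 0  (L has no explicit φ dependence),
    ∂L/∂φ' = 24 sin^2(θ) φ' / sqrt(1 + sin^2(θ) φ'^2).
Since ∂L/∂φ = 0, the Euler-Lagrange equation
    d/dθ(∂L/∂φ') − ∂L/∂φ = 0
reduces to d/dθ(∂L/∂φ') = 0, i.e. the momentum conjugate to φ is conserved:
    24 sin^2(θ) φ' / sqrt(1 + sin^2(θ) φ'^2) = C.
The overall factor of 24 is constant, so dividing through gives Clairaut's relation sin^2(θ) φ' / sqrt(1 + sin^2(θ) φ'^2) = C' (with C' = C/24). Solving for φ' and integrating gives the great-circle family
    cot(θ) = A cos(φ − φ_0),
i.e. the intersection of the sphere with a plane through the origin. The two constants A and φ_0 (equivalently C and one phase) are fixed by the two endpoint conditions.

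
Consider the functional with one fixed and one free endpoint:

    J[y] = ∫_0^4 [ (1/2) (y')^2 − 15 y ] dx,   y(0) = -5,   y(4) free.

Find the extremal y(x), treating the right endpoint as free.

The Lagrangian L = (1/2) (y')^2 − 15 y gives
    ∂L/∂y = −15,   ∂L/∂y' = y'.
Euler-Lagrange: d/dx(y') − (−15) = 0, i.e. y'' + 15 = 0, so
    y(x) = −(15/2) x^2 + C1 x + C2.
Fixed left endpoint y(0) = -5 ⇒ C2 = -5.
The right endpoint x = 4 is free, so the natural (transversality) condition is ∂L/∂y' |_{x=4} = 0, i.e. y'(4) = 0.
Compute y'(x) = −15 x + C1, so y'(4) = −60 + C1 = 0 ⇒ C1 = 60.
Therefore the extremal is
    y(x) = −(15/2) x^2 + 60 x − 5.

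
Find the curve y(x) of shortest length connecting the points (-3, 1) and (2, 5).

Arc-length functional: J[y] = ∫ sqrt(1 + (y')^2) dx.
Lagrangian L = sqrt(1 + (y')^2) has no explicit y dependence, so ∂L/∂y = 0 and the Euler-Lagrange equation gives
    d/dx( y' / sqrt(1 + (y')^2) ) = 0  ⇒  y' / sqrt(1 + (y')^2) = const.
Hence y' is constant, so y(x) is affine.
Fitting the endpoints (-3, 1) and (2, 5):
    slope m = (5 − 1) / (2 − (-3)) = 4/5,
    intercept c = 1 − m·(-3) = 17/5.
Extremal: y(x) = (4/5) x + 17/5.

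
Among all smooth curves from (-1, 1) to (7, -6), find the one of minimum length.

Arc-length functional: J[y] = ∫ sqrt(1 + (y')^2) dx.
Lagrangian L = sqrt(1 + (y')^2) has no explicit y dependence, so ∂L/∂y = 0 and the Euler-Lagrange equation gives
    d/dx( y' / sqrt(1 + (y')^2) ) = 0  ⇒  y' / sqrt(1 + (y')^2) = const.
Hence y' is constant, so y(x) is affine.
Fitting the endpoints (-1, 1) and (7, -6):
    slope m = ((-6) − 1) / (7 − (-1)) = -7/8,
    intercept c = 1 − m·(-1) = 1/8.
Extremal: y(x) = (-7/8) x + 1/8.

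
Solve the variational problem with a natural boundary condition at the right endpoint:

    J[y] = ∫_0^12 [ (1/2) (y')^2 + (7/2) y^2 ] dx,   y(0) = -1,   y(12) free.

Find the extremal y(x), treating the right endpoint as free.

The Lagrangian L = (1/2) (y')^2 + (7/2) y^2 gives
    ∂L/∂y = 7 y,   ∂L/∂y' = y'.
Euler-Lagrange: y'' − 7 y = 0.
With k = sqrt(7), the general solution is
    y(x) = A cosh(sqrt(7) x) + B sinh(sqrt(7) x).
Fixed left endpoint y(0) = -1 ⇒ A = -1.
The right endpoint x = 12 is free, so the natural (transversality) condition is ∂L/∂y' |_{x=12} = 0, i.e. y'(12) = 0.
Compute y'(x) = A k sinh(k x) + B k cosh(k x), so
    y'(12) = A k sinh(k·12) + B k cosh(k·12) = 0
    ⇒ B = −A tanh(k·12) = tanh(sqrt(7)·12).
Therefore the extremal is
    y(x) = −cosh(sqrt(7) x) + tanh(sqrt(7)·12) sinh(sqrt(7) x).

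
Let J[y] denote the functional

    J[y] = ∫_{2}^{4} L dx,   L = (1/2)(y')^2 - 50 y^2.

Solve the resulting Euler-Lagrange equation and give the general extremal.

The Lagrangian is L = (1/2)(y')^2 - 50 y^2.
∂L/∂y = -100y.
∂L/∂y' = y'.
The Euler-Lagrange equation d/dx(∂L/∂y') − ∂L/∂y = 0 becomes:
    y'' + 100 y = 0
General solution: y(x) = A sin(10x) + B cos(10x), where A and B are arbitrary constants fixed by the endpoint conditions.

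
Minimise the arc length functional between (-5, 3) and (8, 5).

Arc-length functional: J[y] = ∫ sqrt(1 + (y')^2) dx.
Lagrangian L = sqrt(1 + (y')^2) has no explicit y dependence, so ∂L/∂y = 0 and the Euler-Lagrange equation gives
    d/dx( y' / sqrt(1 + (y')^2) ) = 0  ⇒  y' / sqrt(1 + (y')^2) = const.
Hence y' is constant, so y(x) is affine.
Fitting the endpoints (-5, 3) and (8, 5):
    slope m = (5 − 3) / (8 − (-5)) = 2/13,
    intercept c = 3 − m·(-5) = 49/13.
Extremal: y(x) = (2/13) x + 49/13.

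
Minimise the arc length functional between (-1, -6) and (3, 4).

Arc-length functional: J[y] = ∫ sqrt(1 + (y')^2) dx.
Lagrangian L = sqrt(1 + (y')^2) has no explicit y dependence, so ∂L/∂y = 0 and the Euler-Lagrange equation gives
    d/dx( y' / sqrt(1 + (y')^2) ) = 0  ⇒  y' / sqrt(1 + (y')^2) = const.
Hence y' is constant, so y(x) is affine.
Fitting the endpoints (-1, -6) and (3, 4):
    slope m = (4 − (-6)) / (3 − (-1)) = 5/2,
    intercept c = (-6) − m·(-1) = -7/2.
Extremal: y(x) = (5/2) x - 7/2.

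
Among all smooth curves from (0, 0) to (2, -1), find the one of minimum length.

Arc-length functional: J[y] = ∫ sqrt(1 + (y')^2) dx.
Lagrangian L = sqrt(1 + (y')^2) has no explicit y dependence, so ∂L/∂y = 0 and the Euler-Lagrange equation gives
    d/dx( y' / sqrt(1 + (y')^2) ) = 0  ⇒  y' / sqrt(1 + (y')^2) = const.
Hence y' is constant, so y(x) is affine.
Fitting the endpoints (0, 0) and (2, -1):
    slope m = ((-1) − 0) / (2 − 0) = -1/2,
    intercept c = 0 − m·0 = 0.
Extremal: y(x) = (-1/2) x.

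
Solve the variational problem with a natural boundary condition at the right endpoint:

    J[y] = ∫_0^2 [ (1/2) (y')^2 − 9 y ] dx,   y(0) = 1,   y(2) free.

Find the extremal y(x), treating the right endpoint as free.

The Lagrangian L = (1/2) (y')^2 − 9 y gives
    ∂L/∂y = −9,   ∂L/∂y' = y'.
Euler-Lagrange: d/dx(y') − (−9) = 0, i.e. y'' + 9 = 0, so
    y(x) = −(9/2) x^2 + C1 x + C2.
Fixed left endpoint y(0) = 1 ⇒ C2 = 1.
The right endpoint x = 2 is free, so the natural (transversality) condition is ∂L/∂y' |_{x=2} = 0, i.e. y'(2) = 0.
Compute y'(x) = −9 x + C1, so y'(2) = −18 + C1 = 0 ⇒ C1 = 18.
Therefore the extremal is
    y(x) = −(9/2) x^2 + 18 x + 1.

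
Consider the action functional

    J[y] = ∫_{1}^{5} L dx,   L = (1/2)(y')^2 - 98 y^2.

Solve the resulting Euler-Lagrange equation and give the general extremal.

The Lagrangian is L = (1/2)(y')^2 - 98 y^2.
∂L/∂y = -196y.
∂L/∂y' = y'.
The Euler-Lagrange equation d/dx(∂L/∂y') − ∂L/∂y = 0 becomes:
    y'' + 196 y = 0
General solution: y(x) = A sin(14x) + B cos(14x), where A and B are arbitrary constants fixed by the endpoint conditions.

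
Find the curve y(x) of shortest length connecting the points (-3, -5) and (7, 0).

Arc-length functional: J[y] = ∫ sqrt(1 + (y')^2) dx.
Lagrangian L = sqrt(1 + (y')^2) has no explicit y dependence, so ∂L/∂y = 0 and the Euler-Lagrange equation gives
    d/dx( y' / sqrt(1 + (y')^2) ) = 0  ⇒  y' / sqrt(1 + (y')^2) = const.
Hence y' is constant, so y(x) is affine.
Fitting the endpoints (-3, -5) and (7, 0):
    slope m = (0 − (-5)) / (7 − (-3)) = 1/2,
    intercept c = (-5) − m·(-3) = -7/2.
Extremal: y(x) = (1/2) x - 7/2.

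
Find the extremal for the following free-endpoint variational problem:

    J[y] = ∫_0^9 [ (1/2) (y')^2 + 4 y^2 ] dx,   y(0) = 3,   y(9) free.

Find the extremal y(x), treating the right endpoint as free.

The Lagrangian L = (1/2) (y')^2 + 4 y^2 gives
    ∂L/∂y = 8 y,   ∂L/∂y' = y'.
Euler-Lagrange: y'' − 8 y = 0.
With k = sqrt(8), the general solution is
    y(x) = A cosh(sqrt(8) x) + B sinh(sqrt(8) x).
Fixed left endpoint y(0) = 3 ⇒ A = 3.
The right endpoint x = 9 is free, so the natural (transversality) condition is ∂L/∂y' |_{x=9} = 0, i.e. y'(9) = 0.
Compute y'(x) = A k sinh(k x) + B k cosh(k x), so
    y'(9) = A k sinh(k·9) + B k cosh(k·9) = 0
    ⇒ B = −A tanh(k·9) = − 3 tanh(sqrt(8)·9).
Therefore the extremal is
    y(x) = 3 cosh(sqrt(8) x) − 3 tanh(sqrt(8)·9) sinh(sqrt(8) x).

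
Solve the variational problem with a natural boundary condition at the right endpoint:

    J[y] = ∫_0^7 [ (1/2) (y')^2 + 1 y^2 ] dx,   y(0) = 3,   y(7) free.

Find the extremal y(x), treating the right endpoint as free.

The Lagrangian L = (1/2) (y')^2 + 1 y^2 gives
    ∂L/∂y = 2 y,   ∂L/∂y' = y'.
Euler-Lagrange: y'' − 2 y = 0.
With k = sqrt(2), the general solution is
    y(x) = A cosh(sqrt(2) x) + B sinh(sqrt(2) x).
Fixed left endpoint y(0) = 3 ⇒ A = 3.
The right endpoint x = 7 is free, so the natural (transversality) condition is ∂L/∂y' |_{x=7} = 0, i.e. y'(7) = 0.
Compute y'(x) = A k sinh(k x) + B k cosh(k x), so
    y'(7) = A k sinh(k·7) + B k cosh(k·7) = 0
    ⇒ B = −A tanh(k·7) = − 3 tanh(sqrt(2)·7).
Therefore the extremal is
    y(x) = 3 cosh(sqrt(2) x) − 3 tanh(sqrt(2)·7) sinh(sqrt(2) x).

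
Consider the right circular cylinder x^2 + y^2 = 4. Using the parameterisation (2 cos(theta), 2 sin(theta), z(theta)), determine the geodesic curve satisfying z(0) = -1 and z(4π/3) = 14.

Parameterise the cylinder of radius R = 2 as
    r(θ) = (2 cos θ, 2 sin θ, z(θ)).
The arc-length element is
    ds = sqrt(4 + (dz/dθ)^2) dθ,
so the Lagrangian is L = sqrt(4 + z'^2).
L depends on z' only, not on z or θ, so ∂L/∂z = 0 and
    ∂L/∂z' = z' / sqrt(4 + z'^2).
The Euler-Lagrange equation gives
    d/dθ( z' / sqrt(4 + z'^2) ) = 0,
so z' is constant. Integrating once:
    z(θ) = a θ + b,
a helix on the cylinder (a straight line when the cylinder is unrolled). The constants a, b are determined by the endpoint conditions.
With endpoint conditions z(0) = -1 and z(4π/3) = 14: from z(0) = b we get b = -1, and a·4π/3 + -1 = 14 gives a = 45/(4π), so
    z(θ) = (45/(4π)) θ − 1.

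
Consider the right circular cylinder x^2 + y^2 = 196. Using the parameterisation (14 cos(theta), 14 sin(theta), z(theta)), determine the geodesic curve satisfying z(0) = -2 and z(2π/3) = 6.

Parameterise the cylinder of radius R = 14 as
    r(θ) = (14 cos θ, 14 sin θ, z(θ)).
The arc-length element is
    ds = sqrt(196 + (dz/dθ)^2) dθ,
so the Lagrangian is L = sqrt(196 + z'^2).
L depends on z' only, not on z or θ, so ∂L/∂z = 0 and
    ∂L/∂z' = z' / sqrt(196 + z'^2).
The Euler-Lagrange equation gives
    d/dθ( z' / sqrt(196 + z'^2) ) = 0,
so z' is constant. Integrating once:
    z(θ) = a θ + b,
a helix on the cylinder (a straight line when the cylinder is unrolled). The constants a, b are determined by the endpoint conditions.
With endpoint conditions z(0) = -2 and z(2π/3) = 6: from z(0) = b we get b = -2, and a·2π/3 + -2 = 6 gives a = 12/π, so
    z(θ) = (12/π) θ − 2.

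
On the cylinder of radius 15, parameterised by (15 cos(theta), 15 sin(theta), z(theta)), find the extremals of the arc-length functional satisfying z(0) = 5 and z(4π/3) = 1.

Parameterise the cylinder of radius R = 15 as
    r(θ) = (15 cos θ, 15 sin θ, z(θ)).
The arc-length element is
    ds = sqrt(225 + (dz/dθ)^2) dθ,
so the Lagrangian is L = sqrt(225 + z'^2).
L depends on z' only, not on z or θ, so ∂L/∂z = 0 and
    ∂L/∂z' = z' / sqrt(225 + z'^2).
The Euler-Lagrange equation gives
    d/dθ( z' / sqrt(225 + z'^2) ) = 0,
so z' is constant. Integrating once:
    z(θ) = a θ + b,
a helix on the cylinder (a straight line when the cylinder is unrolled). The constants a, b are determined by the endpoint conditions.
With endpoint conditions z(0) = 5 and z(4π/3) = 1: from z(0) = b we get b = 5, and a·4π/3 + 5 = 1 gives a = -3/π, so
    z(θ) = (-3/π) θ + 5.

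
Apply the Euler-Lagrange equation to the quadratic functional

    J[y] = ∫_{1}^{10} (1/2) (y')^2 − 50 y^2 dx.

The Lagrangian is L = (1/2) (y')^2 − 50 y^2.
Compute ∂L/∂y = -100y, ∂L/∂y' = y'.
The Euler-Lagrange equation d/dx(∂L/∂y') − ∂L/∂y = 0 reduces to
    y'' + 100 y = 0.
Its general solution is
    y(x) = A sin(10x) + B cos(10x),
with A, B fixed by the endpoint conditions.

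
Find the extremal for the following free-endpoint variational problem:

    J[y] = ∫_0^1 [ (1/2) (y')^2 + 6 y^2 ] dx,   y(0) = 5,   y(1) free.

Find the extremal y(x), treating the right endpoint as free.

The Lagrangian L = (1/2) (y')^2 + 6 y^2 gives
    ∂L/∂y = 12 y,   ∂L/∂y' = y'.
Euler-Lagrange: y'' − 12 y = 0.
With k = sqrt(12), the general solution is
    y(x) = A cosh(sqrt(12) x) + B sinh(sqrt(12) x).
Fixed left endpoint y(0) = 5 ⇒ A = 5.
The right endpoint x = 1 is free, so the natural (transversality) condition is ∂L/∂y' |_{x=1} = 0, i.e. y'(1) = 0.
Compute y'(x) = A k sinh(k x) + B k cosh(k x), so
    y'(1) = A k sinh(k·1) + B k cosh(k·1) = 0
    ⇒ B = −A tanh(k·1) = − 5 tanh(sqrt(12)·1).
Therefore the extremal is
    y(x) = 5 cosh(sqrt(12) x) − 5 tanh(sqrt(12)·1) sinh(sqrt(12) x).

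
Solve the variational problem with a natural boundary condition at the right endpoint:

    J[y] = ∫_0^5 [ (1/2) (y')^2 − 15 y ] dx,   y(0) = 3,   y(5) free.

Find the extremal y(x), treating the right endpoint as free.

The Lagrangian L = (1/2) (y')^2 − 15 y gives
    ∂L/∂y = −15,   ∂L/∂y' = y'.
Euler-Lagrange: d/dx(y') − (−15) = 0, i.e. y'' + 15 = 0, so
    y(x) = −(15/2) x^2 + C1 x + C2.
Fixed left endpoint y(0) = 3 ⇒ C2 = 3.
The right endpoint x = 5 is free, so the natural (transversality) condition is ∂L/∂y' |_{x=5} = 0, i.e. y'(5) = 0.
Compute y'(x) = −15 x + C1, so y'(5) = −75 + C1 = 0 ⇒ C1 = 75.
Therefore the extremal is
    y(x) = −(15/2) x^2 + 75 x + 3.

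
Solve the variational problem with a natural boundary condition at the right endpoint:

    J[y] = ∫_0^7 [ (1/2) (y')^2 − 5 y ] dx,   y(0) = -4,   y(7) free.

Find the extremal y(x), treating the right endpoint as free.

The Lagrangian L = (1/2) (y')^2 − 5 y gives
    ∂L/∂y = −5,   ∂L/∂y' = y'.
Euler-Lagrange: d/dx(y') − (−5) = 0, i.e. y'' + 5 = 0, so
    y(x) = −(5/2) x^2 + C1 x + C2.
Fixed left endpoint y(0) = -4 ⇒ C2 = -4.
The right endpoint x = 7 is free, so the natural (transversality) condition is ∂L/∂y' |_{x=7} = 0, i.e. y'(7) = 0.
Compute y'(x) = −5 x + C1, so y'(7) = −35 + C1 = 0 ⇒ C1 = 35.
Therefore the extremal is
    y(x) = −(5/2) x^2 + 35 x − 4.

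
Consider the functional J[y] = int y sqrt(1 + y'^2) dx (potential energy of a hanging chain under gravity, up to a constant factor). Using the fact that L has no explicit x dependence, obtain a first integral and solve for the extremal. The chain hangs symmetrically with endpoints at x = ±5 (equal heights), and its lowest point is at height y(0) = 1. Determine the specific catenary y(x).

The Lagrangian L(y, y') = y sqrt(1 + y'^2) has no explicit x dependence, so the Beltrami identity applies:
    L − y' ∂L/∂y' = C.
Compute ∂L/∂y' = y · y' / sqrt(1 + y'^2). Then
    L − y' ∂L/∂y'
    = y sqrt(1 + y'^2) − y · y'^2 / sqrt(1 + y'^2)
    = y (1 + y'^2 − y'^2) / sqrt(1 + y'^2)
    = y / sqrt(1 + y'^2) = C.
Squaring gives y^2 = C^2 (1 + y'^2), i.e.
    y'^2 = y^2 / C^2 − 1.
Separating variables,
    dy / sqrt(y^2 − C^2) = dx / C,
and integrating gives arccosh(y / C) = (x − a)/C, so
    y(x) = C cosh((x − a)/C),
the catenary. The constants C and a are fixed by the two endpoint conditions (and, for the hanging-chain problem, the length constraint selects C).
Now fit the given data. The endpoints x = ±5 are symmetric at equal height, so the catenary is even about its minimum: a = 0 and y(x) = C cosh(x/C). The lowest point is y(0) = C cosh(0) = C, and we are told y(0) = 1, so C = 1. Therefore
    y(x) = cosh(x),
and at the endpoints
    y(±5) = cosh(5).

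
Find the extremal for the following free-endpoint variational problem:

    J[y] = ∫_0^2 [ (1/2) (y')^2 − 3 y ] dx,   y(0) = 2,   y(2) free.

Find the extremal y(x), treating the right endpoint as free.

The Lagrangian L = (1/2) (y')^2 − 3 y gives
    ∂L/∂y = −3,   ∂L/∂y' = y'.
Euler-Lagrange: d/dx(y') − (−3) = 0, i.e. y'' + 3 = 0, so
    y(x) = −(3/2) x^2 + C1 x + C2.
Fixed left endpoint y(0) = 2 ⇒ C2 = 2.
The right endpoint x = 2 is free, so the natural (transversality) condition is ∂L/∂y' |_{x=2} = 0, i.e. y'(2) = 0.
Compute y'(x) = −3 x + C1, so y'(2) = −6 + C1 = 0 ⇒ C1 = 6.
Therefore the extremal is
    y(x) = −(3/2) x^2 + 6 x + 2.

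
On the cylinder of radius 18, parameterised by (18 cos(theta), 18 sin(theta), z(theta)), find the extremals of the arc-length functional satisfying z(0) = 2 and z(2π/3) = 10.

Parameterise the cylinder of radius R = 18 as
    r(θ) = (18 cos θ, 18 sin θ, z(θ)).
The arc-length element is
    ds = sqrt(324 + (dz/dθ)^2) dθ,
so the Lagrangian is L = sqrt(324 + z'^2).
L depends on z' only, not on z or θ, so ∂L/∂z = 0 and
    ∂L/∂z' = z' / sqrt(324 + z'^2).
The Euler-Lagrange equation gives
    d/dθ( z' / sqrt(324 + z'^2) ) = 0,
so z' is constant. Integrating once:
    z(θ) = a θ + b,
a helix on the cylinder (a straight line when the cylinder is unrolled). The constants a, b are determined by the endpoint conditions.
With endpoint conditions z(0) = 2 and z(2π/3) = 10: from z(0) = b we get b = 2, and a·2π/3 + 2 = 10 gives a = 12/π, so
    z(θ) = (12/π) θ + 2.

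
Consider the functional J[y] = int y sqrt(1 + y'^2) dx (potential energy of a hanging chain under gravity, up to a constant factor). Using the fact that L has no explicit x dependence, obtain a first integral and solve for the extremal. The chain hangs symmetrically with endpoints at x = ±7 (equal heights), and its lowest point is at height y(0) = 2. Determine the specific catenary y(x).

The Lagrangian L(y, y') = y sqrt(1 + y'^2) has no explicit x dependence, so the Beltrami identity applies:
    L − y' ∂L/∂y' = C.
Compute ∂L/∂y' = y · y' / sqrt(1 + y'^2). Then
    L − y' ∂L/∂y'
    = y sqrt(1 + y'^2) − y · y'^2 / sqrt(1 + y'^2)
    = y (1 + y'^2 − y'^2) / sqrt(1 + y'^2)
    = y / sqrt(1 + y'^2) = C.
Squaring gives y^2 = C^2 (1 + y'^2), i.e.
    y'^2 = y^2 / C^2 − 1.
Separating variables,
    dy / sqrt(y^2 − C^2) = dx / C,
and integrating gives arccosh(y / C) = (x − a)/C, so
    y(x) = C cosh((x − a)/C),
the catenary. The constants C and a are fixed by the two endpoint conditions (and, for the hanging-chain problem, the length constraint selects C).
Now fit the given data. The endpoints x = ±7 are symmetric at equal height, so the catenary is even about its minimum: a = 0 and y(x) = C cosh(x/C). The lowest point is y(0) = C cosh(0) = C, and we are told y(0) = 2, so C = 2. Therefore
    y(x) = 2 cosh(x/2),
and at the endpoints
    y(±7) = 2 cosh(7/2).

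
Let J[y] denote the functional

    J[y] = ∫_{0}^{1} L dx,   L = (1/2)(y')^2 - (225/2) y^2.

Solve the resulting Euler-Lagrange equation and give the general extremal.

The Lagrangian is L = (1/2)(y')^2 - (225/2) y^2.
∂L/∂y = -225y.
∂L/∂y' = y'.
The Euler-Lagrange equation d/dx(∂L/∂y') − ∂L/∂y = 0 becomes:
    y'' + 225 y = 0
General solution: y(x) = A sin(15x) + B cos(15x), where A and B are arbitrary constants fixed by the endpoint conditions.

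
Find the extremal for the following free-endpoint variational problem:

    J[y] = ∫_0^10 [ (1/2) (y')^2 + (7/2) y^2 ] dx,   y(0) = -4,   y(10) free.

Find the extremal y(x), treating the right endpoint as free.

The Lagrangian L = (1/2) (y')^2 + (7/2) y^2 gives
    ∂L/∂y = 7 y,   ∂L/∂y' = y'.
Euler-Lagrange: y'' − 7 y = 0.
With k = sqrt(7), the general solution is
    y(x) = A cosh(sqrt(7) x) + B sinh(sqrt(7) x).
Fixed left endpoint y(0) = -4 ⇒ A = -4.
The right endpoint x = 10 is free, so the natural (transversality) condition is ∂L/∂y' |_{x=10} = 0, i.e. y'(10) = 0.
Compute y'(x) = A k sinh(k x) + B k cosh(k x), so
    y'(10) = A k sinh(k·10) + B k cosh(k·10) = 0
    ⇒ B = −A tanh(k·10) = 4 tanh(sqrt(7)·10).
Therefore the extremal is
    y(x) = −4 cosh(sqrt(7) x) + 4 tanh(sqrt(7)·10) sinh(sqrt(7) x).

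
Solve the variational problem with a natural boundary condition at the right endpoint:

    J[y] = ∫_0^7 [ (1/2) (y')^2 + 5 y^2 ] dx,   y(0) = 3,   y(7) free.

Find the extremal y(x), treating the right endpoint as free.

The Lagrangian L = (1/2) (y')^2 + 5 y^2 gives
    ∂L/∂y = 10 y,   ∂L/∂y' = y'.
Euler-Lagrange: y'' − 10 y = 0.
With k = sqrt(10), the general solution is
    y(x) = A cosh(sqrt(10) x) + B sinh(sqrt(10) x).
Fixed left endpoint y(0) = 3 ⇒ A = 3.
The right endpoint x = 7 is free, so the natural (transversality) condition is ∂L/∂y' |_{x=7} = 0, i.e. y'(7) = 0.
Compute y'(x) = A k sinh(k x) + B k cosh(k x), so
    y'(7) = A k sinh(k·7) + B k cosh(k·7) = 0
    ⇒ B = −A tanh(k·7) = − 3 tanh(sqrt(10)·7).
Therefore the extremal is
    y(x) = 3 cosh(sqrt(10) x) − 3 tanh(sqrt(10)·7) sinh(sqrt(10) x).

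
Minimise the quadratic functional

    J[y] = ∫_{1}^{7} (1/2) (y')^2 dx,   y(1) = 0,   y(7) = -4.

The Lagrangian is L = (1/2) (y')^2.
Compute ∂L/∂y = 0, ∂L/∂y' = y'.
The Euler-Lagrange equation d/dx(∂L/∂y') − ∂L/∂y = 0 reduces to
    y'' = 0.
Its general solution is
    y(x) = A x + B,
with A, B fixed by the endpoint conditions.
Applying the endpoint conditions y(1) = 0 and y(7) = -4: solve A·1 + B = 0 and A·7 + B = -4. Subtracting gives A(7 − 1) = -4 − 0, so A = -2/3, and B = 0 − A·1 = 2/3. Therefore
    y(x) = (-2/3) x + 2/3.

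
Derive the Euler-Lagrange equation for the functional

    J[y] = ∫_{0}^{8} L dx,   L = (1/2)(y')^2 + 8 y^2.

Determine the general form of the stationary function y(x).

The Lagrangian is L = (1/2)(y')^2 + 8 y^2.
∂L/∂y = 16y.
∂L/∂y' = y'.
The Euler-Lagrange equation d/dx(∂L/∂y') − ∂L/∂y = 0 becomes:
    y'' - 16 y = 0
General solution: y(x) = A e^(4x) + B e^(-4x), where A and B are arbitrary constants fixed by the endpoint conditions.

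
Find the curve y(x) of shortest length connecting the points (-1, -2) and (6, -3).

Arc-length functional: J[y] = ∫ sqrt(1 + (y')^2) dx.
Lagrangian L = sqrt(1 + (y')^2) has no explicit y dependence, so ∂L/∂y = 0 and the Euler-Lagrange equation gives
    d/dx( y' / sqrt(1 + (y')^2) ) = 0  ⇒  y' / sqrt(1 + (y')^2) = const.
Hence y' is constant, so y(x) is affine.
Fitting the endpoints (-1, -2) and (6, -3):
    slope m = ((-3) − (-2)) / (6 − (-1)) = -1/7,
    intercept c = (-2) − m·(-1) = -15/7.
Extremal: y(x) = (-1/7) x - 15/7.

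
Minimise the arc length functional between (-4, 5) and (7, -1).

Arc-length functional: J[y] = ∫ sqrt(1 + (y')^2) dx.
Lagrangian L = sqrt(1 + (y')^2) has no explicit y dependence, so ∂L/∂y = 0 and the Euler-Lagrange equation gives
    d/dx( y' / sqrt(1 + (y')^2) ) = 0  ⇒  y' / sqrt(1 + (y')^2) = const.
Hence y' is constant, so y(x) is affine.
Fitting the endpoints (-4, 5) and (7, -1):
    slope m = ((-1) − 5) / (7 − (-4)) = -6/11,
    intercept c = 5 − m·(-4) = 31/11.
Extremal: y(x) = (-6/11) x + 31/11.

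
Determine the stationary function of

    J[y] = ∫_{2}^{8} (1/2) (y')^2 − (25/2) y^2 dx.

The Lagrangian is L = (1/2) (y')^2 − (25/2) y^2.
Compute ∂L/∂y = -25y, ∂L/∂y' = y'.
The Euler-Lagrange equation d/dx(∂L/∂y') − ∂L/∂y = 0 reduces to
    y'' + 25 y = 0.
Its general solution is
    y(x) = A sin(5x) + B cos(5x),
with A, B fixed by the endpoint conditions.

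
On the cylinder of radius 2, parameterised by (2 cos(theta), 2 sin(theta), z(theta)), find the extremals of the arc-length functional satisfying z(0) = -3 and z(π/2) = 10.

Parameterise the cylinder of radius R = 2 as
    r(θ) = (2 cos θ, 2 sin θ, z(θ)).
The arc-length element is
    ds = sqrt(4 + (dz/dθ)^2) dθ,
so the Lagrangian is L = sqrt(4 + z'^2).
L depends on z' only, not on z or θ, so ∂L/∂z = 0 and
    ∂L/∂z' = z' / sqrt(4 + z'^2).
The Euler-Lagrange equation gives
    d/dθ( z' / sqrt(4 + z'^2) ) = 0,
so z' is constant. Integrating once:
    z(θ) = a θ + b,
a helix on the cylinder (a straight line when the cylinder is unrolled). The constants a, b are determined by the endpoint conditions.
With endpoint conditions z(0) = -3 and z(π/2) = 10: from z(0) = b we get b = -3, and a·π/2 + -3 = 10 gives a = 26/π, so
    z(θ) = (26/π) θ − 3.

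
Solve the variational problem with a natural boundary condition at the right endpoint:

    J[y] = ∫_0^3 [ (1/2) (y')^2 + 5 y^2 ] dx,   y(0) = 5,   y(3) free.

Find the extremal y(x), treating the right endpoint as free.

The Lagrangian L = (1/2) (y')^2 + 5 y^2 gives
    ∂L/∂y = 10 y,   ∂L/∂y' = y'.
Euler-Lagrange: y'' − 10 y = 0.
With k = sqrt(10), the general solution is
    y(x) = A cosh(sqrt(10) x) + B sinh(sqrt(10) x).
Fixed left endpoint y(0) = 5 ⇒ A = 5.
The right endpoint x = 3 is free, so the natural (transversality) condition is ∂L/∂y' |_{x=3} = 0, i.e. y'(3) = 0.
Compute y'(x) = A k sinh(k x) + B k cosh(k x), so
    y'(3) = A k sinh(k·3) + B k cosh(k·3) = 0
    ⇒ B = −A tanh(k·3) = − 5 tanh(sqrt(10)·3).
Therefore the extremal is
    y(x) = 5 cosh(sqrt(10) x) − 5 tanh(sqrt(10)·3) sinh(sqrt(10) x).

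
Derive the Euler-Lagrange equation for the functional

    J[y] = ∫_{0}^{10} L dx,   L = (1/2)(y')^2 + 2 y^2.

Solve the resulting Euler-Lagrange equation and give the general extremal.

The Lagrangian is L = (1/2)(y')^2 + 2 y^2.
∂L/∂y = 4y.
∂L/∂y' = y'.
The Euler-Lagrange equation d/dx(∂L/∂y') − ∂L/∂y = 0 becomes:
    y'' - 4 y = 0
General solution: y(x) = A e^(2x) + B e^(-2x), where A and B are arbitrary constants fixed by the endpoint conditions.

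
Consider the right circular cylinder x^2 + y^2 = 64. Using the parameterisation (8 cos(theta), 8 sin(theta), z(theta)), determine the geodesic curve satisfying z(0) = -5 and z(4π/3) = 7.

Parameterise the cylinder of radius R = 8 as
    r(θ) = (8 cos θ, 8 sin θ, z(θ)).
The arc-length element is
    ds = sqrt(64 + (dz/dθ)^2) dθ,
so the Lagrangian is L = sqrt(64 + z'^2).
L depends on z' only, not on z or θ, so ∂L/∂z = 0 and
    ∂L/∂z' = z' / sqrt(64 + z'^2).
The Euler-Lagrange equation gives
    d/dθ( z' / sqrt(64 + z'^2) ) = 0,
so z' is constant. Integrating once:
    z(θ) = a θ + b,
a helix on the cylinder (a straight line when the cylinder is unrolled). The constants a, b are determined by the endpoint conditions.
With endpoint conditions z(0) = -5 and z(4π/3) = 7: from z(0) = b we get b = -5, and a·4π/3 + -5 = 7 gives a = 9/π, so
    z(θ) = (9/π) θ − 5.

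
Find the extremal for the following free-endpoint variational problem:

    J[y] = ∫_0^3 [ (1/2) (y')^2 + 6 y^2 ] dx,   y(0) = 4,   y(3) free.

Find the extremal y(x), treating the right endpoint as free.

The Lagrangian L = (1/2) (y')^2 + 6 y^2 gives
    ∂L/∂y = 12 y,   ∂L/∂y' = y'.
Euler-Lagrange: y'' − 12 y = 0.
With k = sqrt(12), the general solution is
    y(x) = A cosh(sqrt(12) x) + B sinh(sqrt(12) x).
Fixed left endpoint y(0) = 4 ⇒ A = 4.
The right endpoint x = 3 is free, so the natural (transversality) condition is ∂L/∂y' |_{x=3} = 0, i.e. y'(3) = 0.
Compute y'(x) = A k sinh(k x) + B k cosh(k x), so
    y'(3) = A k sinh(k·3) + B k cosh(k·3) = 0
    ⇒ B = −A tanh(k·3) = − 4 tanh(sqrt(12)·3).
Therefore the extremal is
    y(x) = 4 cosh(sqrt(12) x) − 4 tanh(sqrt(12)·3) sinh(sqrt(12) x).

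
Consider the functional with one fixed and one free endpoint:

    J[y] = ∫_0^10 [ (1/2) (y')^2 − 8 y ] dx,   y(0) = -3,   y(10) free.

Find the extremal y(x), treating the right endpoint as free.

The Lagrangian L = (1/2) (y')^2 − 8 y gives
    ∂L/∂y = −8,   ∂L/∂y' = y'.
Euler-Lagrange: d/dx(y') − (−8) = 0, i.e. y'' + 8 = 0, so
    y(x) = −(8/2) x^2 + C1 x + C2.
Fixed left endpoint y(0) = -3 ⇒ C2 = -3.
The right endpoint x = 10 is free, so the natural (transversality) condition is ∂L/∂y' |_{x=10} = 0, i.e. y'(10) = 0.
Compute y'(x) = −8 x + C1, so y'(10) = −80 + C1 = 0 ⇒ C1 = 80.
Therefore the extremal is
    y(x) = −4 x^2 + 80 x − 3.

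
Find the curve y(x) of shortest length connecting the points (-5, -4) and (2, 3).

Arc-length functional: J[y] = ∫ sqrt(1 + (y')^2) dx.
Lagrangian L = sqrt(1 + (y')^2) has no explicit y dependence, so ∂L/∂y = 0 and the Euler-Lagrange equation gives
    d/dx( y' / sqrt(1 + (y')^2) ) = 0  ⇒  y' / sqrt(1 + (y')^2) = const.
Hence y' is constant, so y(x) is affine.
Fitting the endpoints (-5, -4) and (2, 3):
    slope m = (3 − (-4)) / (2 − (-5)) = 1,
    intercept c = (-4) − m·(-5) = 1.
Extremal: y(x) = x + 1.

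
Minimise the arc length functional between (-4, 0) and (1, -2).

Arc-length functional: J[y] = ∫ sqrt(1 + (y')^2) dx.
Lagrangian L = sqrt(1 + (y')^2) has no explicit y dependence, so ∂L/∂y = 0 and the Euler-Lagrange equation gives
    d/dx( y' / sqrt(1 + (y')^2) ) = 0  ⇒  y' / sqrt(1 + (y')^2) = const.
Hence y' is constant, so y(x) is affine.
Fitting the endpoints (-4, 0) and (1, -2):
    slope m = ((-2) − 0) / (1 − (-4)) = -2/5,
    intercept c = 0 − m·(-4) = -8/5.
Extremal: y(x) = (-2/5) x - 8/5.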